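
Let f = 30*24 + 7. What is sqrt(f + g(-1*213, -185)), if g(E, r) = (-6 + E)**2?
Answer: 4*sqrt(3043) ≈ 220.65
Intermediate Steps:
f = 727 (f = 720 + 7 = 727)
sqrt(f + g(-1*213, -185)) = sqrt(727 + (-6 - 1*213)**2) = sqrt(727 + (-6 - 213)**2) = sqrt(727 + (-219)**2) = sqrt(727 + 47961) = sqrt(48688) = 4*sqrt(3043)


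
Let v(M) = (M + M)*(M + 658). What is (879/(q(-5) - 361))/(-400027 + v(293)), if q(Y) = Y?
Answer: -293/19185598 ≈ -1.5272e-5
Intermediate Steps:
v(M) = 2*M*(658 + M) (v(M) = (2*M)*(658 + M) = 2*M*(658 + M))
(879/(q(-5) - 361))/(-400027 + v(293)) = (879/(-5 - 361))/(-400027 + 2*293*(658 + 293)) = (879/(-366))/(-400027 + 2*293*951) = (-1/366*879)/(-400027 + 557286) = -293/122/157259 = -293/122*1/157259 = -293/19185598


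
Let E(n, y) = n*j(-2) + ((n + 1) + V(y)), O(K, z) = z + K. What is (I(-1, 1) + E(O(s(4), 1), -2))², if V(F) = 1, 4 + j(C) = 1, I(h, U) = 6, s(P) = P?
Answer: 4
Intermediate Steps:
j(C) = -3 (j(C) = -4 + 1 = -3)
O(K, z) = K + z
E(n, y) = 2 - 2*n (E(n, y) = n*(-3) + ((n + 1) + 1) = -3*n + ((1 + n) + 1) = -3*n + (2 + n) = 2 - 2*n)
(I(-1, 1) + E(O(s(4), 1), -2))² = (6 + (2 - 2*(4 + 1)))² = (6 + (2 - 2*5))² = (6 + (2 - 10))² = (6 - 8)² = (-2)² = 4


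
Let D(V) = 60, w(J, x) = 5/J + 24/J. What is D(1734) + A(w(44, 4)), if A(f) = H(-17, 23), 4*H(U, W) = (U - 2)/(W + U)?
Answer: 1421/24 ≈ 59.208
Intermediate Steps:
w(J, x) = 29/J
H(U, W) = (-2 + U)/(4*(U + W)) (H(U, W) = ((U - 2)/(W + U))/4 = ((-2 + U)/(U + W))/4 = (-2 + U)/(4*(U + W)))
A(f) = -19/24 (A(f) = (-2 - 17)/(4*(-17 + 23)) = (1/4)*(-19)/6 = (1/4)*(1/6)*(-19) = -19/24)
D(1734) + A(w(44, 4)) = 60 - 19/24 = 1421/24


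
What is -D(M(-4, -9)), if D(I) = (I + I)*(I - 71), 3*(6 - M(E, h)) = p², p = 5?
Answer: -3080/9 ≈ -342.22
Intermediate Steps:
M(E, h) = -7/3 (M(E, h) = 6 - ⅓*5² = 6 - ⅓*25 = 6 - 25/3 = -7/3)
D(I) = 2*I*(-71 + I) (D(I) = (2*I)*(-71 + I) = 2*I*(-71 + I))
-D(M(-4, -9)) = -2*(-7)*(-71 - 7/3)/3 = -2*(-7)*(-220)/(3*3) = -1*3080/9 = -3080/9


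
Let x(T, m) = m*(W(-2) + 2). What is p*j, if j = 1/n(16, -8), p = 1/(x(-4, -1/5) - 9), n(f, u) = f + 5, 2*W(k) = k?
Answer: -5/966 ≈ -0.0051760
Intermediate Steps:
W(k) = k/2
n(f, u) = 5 + f
x(T, m) = m (x(T, m) = m*((½)*(-2) + 2) = m*(-1 + 2) = m*1 = m)
p = -5/46 (p = 1/(-1/5 - 9) = 1/(-1*⅕ - 9) = 1/(-⅕ - 9) = 1/(-46/5) = -5/46 ≈ -0.10870)
j = 1/21 (j = 1/(5 + 16) = 1/21 ≈ 0.047619)
p*j = -5/46*1/21 = -5/966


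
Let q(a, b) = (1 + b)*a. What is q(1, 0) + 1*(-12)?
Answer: -11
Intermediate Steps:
q(a, b) = a*(1 + b)
q(1, 0) + 1*(-12) = 1*(1 + 0) + 1*(-12) = 1*1 - 12 = 1 - 12 = -11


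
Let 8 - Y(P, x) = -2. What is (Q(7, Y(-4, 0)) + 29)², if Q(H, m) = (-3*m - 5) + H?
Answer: 1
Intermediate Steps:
Y(P, x) = 10 (Y(P, x) = 8 - 1*(-2) = 8 + 2 = 10)
Q(H, m) = -5 + H - 3*m (Q(H, m) = (-5 - 3*m) + H = -5 + H - 3*m)
(Q(7, Y(-4, 0)) + 29)² = ((-5 + 7 - 3*10) + 29)² = ((-5 + 7 - 30) + 29)² = (-28 + 29)² = 1² = 1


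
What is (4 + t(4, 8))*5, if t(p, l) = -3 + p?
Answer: 25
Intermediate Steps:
(4 + t(4, 8))*5 = (4 + (-3 + 4))*5 = (4 + 1)*5 = 5*5 = 25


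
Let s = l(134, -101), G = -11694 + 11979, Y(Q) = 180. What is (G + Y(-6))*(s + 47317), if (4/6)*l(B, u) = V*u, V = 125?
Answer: 26392935/2 ≈ 1.3196e+7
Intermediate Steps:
G = 285
l(B, u) = 375*u/2 (l(B, u) = 3*(125*u)/2 = 375*u/2)
s = -37875/2 (s = (375/2)*(-101) = -37875/2 ≈ -18938.)
(G + Y(-6))*(s + 47317) = (285 + 180)*(-37875/2 + 47317) = 465*(56759/2) = 26392935/2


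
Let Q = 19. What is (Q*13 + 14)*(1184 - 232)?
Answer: 248472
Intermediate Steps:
(Q*13 + 14)*(1184 - 232) = (19*13 + 14)*(1184 - 232) = (247 + 14)*952 = 261*952 = 248472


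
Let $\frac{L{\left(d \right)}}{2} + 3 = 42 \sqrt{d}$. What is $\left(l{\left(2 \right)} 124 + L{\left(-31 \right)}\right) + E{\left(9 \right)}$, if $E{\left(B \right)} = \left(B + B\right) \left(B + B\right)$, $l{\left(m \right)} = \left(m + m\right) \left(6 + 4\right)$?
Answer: $5278 + 84 i \sqrt{31} \approx 5278.0 + 467.69 i$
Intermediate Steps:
$l{\left(m \right)} = 20 m$ ($l{\left(m \right)} = 2 m 10 = 20 m$)
$L{\left(d \right)} = -6 + 84 \sqrt{d}$ ($L{\left(d \right)} = -6 + 2 \cdot 42 \sqrt{d} = -6 + 84 \sqrt{d}$)
$E{\left(B \right)} = 4 B^{2}$ ($E{\left(B \right)} = 2 B 2 B = 4 B^{2}$)
$\left(l{\left(2 \right)} 124 + L{\left(-31 \right)}\right) + E{\left(9 \right)} = \left(20 \cdot 2 \cdot 124 - \left(6 - 84 \sqrt{-31}\right)\right) + 4 \cdot 9^{2} = \left(40 \cdot 124 - \left(6 - 84 i \sqrt{31}\right)\right) + 4 \cdot 81 = \left(4960 - \left(6 - 84 i \sqrt{31}\right)\right) + 324 = \left(4954 + 84 i \sqrt{31}\right) + 324 = 5278 + 84 i \sqrt{31}$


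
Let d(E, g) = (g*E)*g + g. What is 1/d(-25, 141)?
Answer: -1/496884 ≈ -2.0125e-6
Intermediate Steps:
d(E, g) = g + E*g² (d(E, g) = (E*g)*g + g = E*g² + g = g + E*g²)
1/d(-25, 141) = 1/(141*(1 - 25*141)) = 1/(141*(1 - 3525)) = 1/(141*(-3524)) = 1/(-496884) = -1/496884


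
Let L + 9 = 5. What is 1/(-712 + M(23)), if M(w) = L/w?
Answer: -23/16380 ≈ -0.0014042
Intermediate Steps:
L = -4 (L = -9 + 5 = -4)
M(w) = -4/w
1/(-712 + M(23)) = 1/(-712 - 4/23) = 1/(-16380/23) = -23/16380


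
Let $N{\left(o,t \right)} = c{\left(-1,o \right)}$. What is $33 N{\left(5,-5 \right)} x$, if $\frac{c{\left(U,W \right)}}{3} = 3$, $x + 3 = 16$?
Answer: $3861$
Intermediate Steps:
$x = 13$ ($x = -3 + 16 = 13$)
$c{\left(U,W \right)} = 9$ ($c{\left(U,W \right)} = 3 \cdot 3 = 9$)
$N{\left(o,t \right)} = 9$
$33 N{\left(5,-5 \right)} x = 33 \cdot 9 \cdot 13 = 297 \cdot 13 = 3861$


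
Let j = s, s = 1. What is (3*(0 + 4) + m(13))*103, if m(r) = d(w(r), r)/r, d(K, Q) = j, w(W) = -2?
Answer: 16171/13 ≈ 1243.9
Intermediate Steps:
j = 1
d(K, Q) = 1
m(r) = 1/r
(3*(0 + 4) + m(13))*103 = (3*(0 + 4) + 1/13)*103 = (3*4 + 1/13)*103 = (12 + 1/13)*103 = (157/13)*103 = 16171/13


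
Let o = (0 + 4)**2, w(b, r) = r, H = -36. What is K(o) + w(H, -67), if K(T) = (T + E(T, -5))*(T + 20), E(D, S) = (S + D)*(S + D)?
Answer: 4865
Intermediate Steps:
E(D, S) = (D + S)**2 (E(D, S) = (D + S)*(D + S) = (D + S)**2)
o = 16 (o = 4**2 = 16)
K(T) = (20 + T)*(T + (-5 + T)**2) (K(T) = (T + (T - 5)**2)*(T + 20) = (T + (-5 + T)**2)*(20 + T) = (20 + T)*(T + (-5 + T)**2))
K(o) + w(H, -67) = (500 + 16**3 - 155*16 + 11*16**2) - 67 = (500 + 4096 - 2480 + 11*256) - 67 = (500 + 4096 - 2480 + 2816) - 67 = 4932 - 67 = 4865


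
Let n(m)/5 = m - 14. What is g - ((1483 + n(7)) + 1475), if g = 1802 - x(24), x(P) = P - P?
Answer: -1121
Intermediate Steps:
x(P) = 0
n(m) = -70 + 5*m (n(m) = 5*(m - 14) = 5*(-14 + m) = -70 + 5*m)
g = 1802 (g = 1802 - 1*0 = 1802 + 0 = 1802)
g - ((1483 + n(7)) + 1475) = 1802 - ((1483 + (-70 + 5*7)) + 1475) = 1802 - ((1483 + (-70 + 35)) + 1475) = 1802 - ((1483 - 35) + 1475) = 1802 - (1448 + 1475) = 1802 - 1*2923 = 1802 - 2923 = -1121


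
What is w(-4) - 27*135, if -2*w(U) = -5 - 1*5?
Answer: -3640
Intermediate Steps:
w(U) = 5 (w(U) = -(-5 - 1*5)/2 = -(-5 - 5)/2 = -½*(-10) = 5)
w(-4) - 27*135 = 5 - 27*135 = 5 - 3645 = -3640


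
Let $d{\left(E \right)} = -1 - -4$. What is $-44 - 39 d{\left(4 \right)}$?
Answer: $-161$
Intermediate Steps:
$d{\left(E \right)} = 3$ ($d{\left(E \right)} = -1 + 4 = 3$)
$-44 - 39 d{\left(4 \right)} = -44 - 117 = -161$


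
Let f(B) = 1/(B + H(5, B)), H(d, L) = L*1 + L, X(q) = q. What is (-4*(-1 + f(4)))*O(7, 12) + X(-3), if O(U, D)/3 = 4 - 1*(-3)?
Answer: 74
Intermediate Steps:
H(d, L) = 2*L (H(d, L) = L + L = 2*L)
O(U, D) = 21 (O(U, D) = 3*(4 - 1*(-3)) = 3*(4 + 3) = 3*7 = 21)
f(B) = 1/(3*B) (f(B) = 1/(B + 2*B) = 1/(3*B))
(-4*(-1 + f(4)))*O(7, 12) + X(-3) = -4*(-1 + (1/3)/4)*21 - 3 = -4*(-1 + (1/3)*(1/4))*21 - 3 = -4*(-1 + 1/12)*21 - 3 = -4*(-11/12)*21 - 3 = (11/3)*21 - 3 = 77 - 3 = 74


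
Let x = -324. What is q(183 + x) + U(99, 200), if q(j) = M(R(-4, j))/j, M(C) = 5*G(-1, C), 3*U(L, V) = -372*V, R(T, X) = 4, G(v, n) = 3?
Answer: -1165605/47 ≈ -24800.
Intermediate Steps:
U(L, V) = -124*V (U(L, V) = (-372*V)/3 = -124*V)
M(C) = 15 (M(C) = 5*3 = 15)
q(j) = 15/j
q(183 + x) + U(99, 200) = 15/(183 - 324) - 124*200 = 15/(-141) - 24800 = 15*(-1/141) - 24800 = -5/47 - 24800 = -1165605/47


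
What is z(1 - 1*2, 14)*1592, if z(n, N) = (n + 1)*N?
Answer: 0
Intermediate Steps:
z(n, N) = N*(1 + n) (z(n, N) = (1 + n)*N = N*(1 + n))
z(1 - 1*2, 14)*1592 = (14*(1 + (1 - 1*2)))*1592 = (14*(1 + (1 - 2)))*1592 = (14*(1 - 1))*1592 = (14*0)*1592 = 0*1592 = 0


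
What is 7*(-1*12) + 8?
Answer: -76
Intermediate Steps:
7*(-1*12) + 8 = 7*(-12) + 8 = -84 + 8 = -76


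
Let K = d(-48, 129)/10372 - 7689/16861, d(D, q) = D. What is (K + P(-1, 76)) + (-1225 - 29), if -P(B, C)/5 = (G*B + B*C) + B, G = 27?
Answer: -32111040491/43720573 ≈ -734.46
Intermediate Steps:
K = -20139909/43720573 (K = -48/10372 - 7689/16861 = -48*1/10372 - 7689*1/16861 = -12/2593 - 7689/16861 = -20139909/43720573 ≈ -0.46065)
P(B, C) = -140*B - 5*B*C (P(B, C) = -5*((27*B + B*C) + B) = -5*(28*B + B*C) = -140*B - 5*B*C)
(K + P(-1, 76)) + (-1225 - 29) = (-20139909/43720573 - 5*(-1)*(28 + 76)) + (-1225 - 29) = (-20139909/43720573 - 5*(-1)*104) - 1254 = (-20139909/43720573 + 520) - 1254 = 22714558051/43720573 - 1254 = -32111040491/43720573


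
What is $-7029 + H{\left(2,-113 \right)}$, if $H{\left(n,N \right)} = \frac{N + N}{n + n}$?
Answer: $- \frac{14171}{2} \approx -7085.5$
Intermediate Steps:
$H{\left(n,N \right)} = \frac{N}{n}$ ($H{\left(n,N \right)} = \frac{2 N}{2 n} = 2 N \frac{1}{2 n} = \frac{N}{n}$)
$-7029 + H{\left(2,-113 \right)} = -7029 - \frac{113}{2} = - \frac{14171}{2}$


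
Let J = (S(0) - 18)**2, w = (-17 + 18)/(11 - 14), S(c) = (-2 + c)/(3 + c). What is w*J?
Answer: -3136/27 ≈ -116.15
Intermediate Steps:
S(c) = (-2 + c)/(3 + c)
w = -1/3 (w = 1/(-3) = 1*(-1/3) = -1/3 ≈ -0.33333)
J = 3136/9 (J = ((-2 + 0)/(3 + 0) - 18)**2 = (-2/3 - 18)**2 = (-56/3)**2 = 3136/9 ≈ 348.44)
w*J = -1/3*3136/9 = -3136/27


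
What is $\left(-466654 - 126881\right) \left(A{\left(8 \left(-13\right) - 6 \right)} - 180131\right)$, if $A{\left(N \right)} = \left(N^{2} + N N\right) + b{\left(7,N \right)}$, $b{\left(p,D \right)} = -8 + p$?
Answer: $92551099620$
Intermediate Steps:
$A{\left(N \right)} = -1 + 2 N^{2}$ ($A{\left(N \right)} = \left(N^{2} + N N\right) + \left(-8 + 7\right) = \left(N^{2} + N^{2}\right) - 1 = 2 N^{2} - 1 = -1 + 2 N^{2}$)
$\left(-466654 - 126881\right) \left(A{\left(8 \left(-13\right) - 6 \right)} - 180131\right) = \left(-466654 - 126881\right) \left(\left(-1 + 2 \left(8 \left(-13\right) - 6\right)^{2}\right) - 180131\right) = - 593535 \left(\left(-1 + 2 \left(-104 - 6\right)^{2}\right) - 180131\right) = - 593535 \left(\left(-1 + 2 \left(-110\right)^{2}\right) - 180131\right) = - 593535 \left(\left(-1 + 2 \cdot 12100\right) - 180131\right) = - 593535 \left(\left(-1 + 24200\right) - 180131\right) = - 593535 \left(24199 - 180131\right) = \left(-593535\right) \left(-155932\right) = 92551099620$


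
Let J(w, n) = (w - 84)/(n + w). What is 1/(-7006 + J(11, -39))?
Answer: -28/196095 ≈ -0.00014279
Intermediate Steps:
J(w, n) = (-84 + w)/(n + w)
1/(-7006 + J(11, -39)) = 1/(-7006 + (-84 + 11)/(-39 + 11)) = 1/(-7006 - 73/(-28)) = 1/(-7006 - 1/28*(-73)) = 1/(-7006 + 73/28) = 1/(-196095/28) = -28/196095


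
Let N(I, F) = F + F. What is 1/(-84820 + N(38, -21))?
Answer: -1/84862 ≈ -1.1784e-5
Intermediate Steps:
N(I, F) = 2*F
1/(-84820 + N(38, -21)) = 1/(-84820 + 2*(-21)) = 1/(-84820 - 42) = 1/(-84862) = -1/84862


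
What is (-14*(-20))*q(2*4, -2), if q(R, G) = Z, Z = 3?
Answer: 840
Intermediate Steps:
q(R, G) = 3
(-14*(-20))*q(2*4, -2) = -14*(-20)*3 = 280*3 = 840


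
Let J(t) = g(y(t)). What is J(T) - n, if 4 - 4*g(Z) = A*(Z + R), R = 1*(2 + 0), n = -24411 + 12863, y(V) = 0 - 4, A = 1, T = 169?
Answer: 23099/2 ≈ 11550.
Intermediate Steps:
y(V) = -4
n = -11548
R = 2 (R = 1*2 = 2)
g(Z) = ½ - Z/4 (g(Z) = 1 - (Z + 2)/4 = 1 - (2 + Z)/4 = 1 + (-½ - Z/4) = ½ - Z/4)
J(t) = 3/2 (J(t) = ½ - ¼*(-4) = ½ + 1 = 3/2)
J(T) - n = 3/2 - 1*(-11548) = 3/2 + 11548 = 23099/2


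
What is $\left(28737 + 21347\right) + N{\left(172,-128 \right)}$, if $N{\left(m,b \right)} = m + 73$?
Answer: $50329$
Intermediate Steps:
$N{\left(m,b \right)} = 73 + m$
$\left(28737 + 21347\right) + N{\left(172,-128 \right)} = \left(28737 + 21347\right) + \left(73 + 172\right) = 50084 + 245 = 50329$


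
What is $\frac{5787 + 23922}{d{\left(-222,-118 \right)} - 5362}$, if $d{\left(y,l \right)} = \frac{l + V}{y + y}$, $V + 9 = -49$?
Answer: $- \frac{3297699}{595138} \approx -5.5411$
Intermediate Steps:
$V = -58$ ($V = -9 - 49 = -58$)
$d{\left(y,l \right)} = \frac{-58 + l}{2 y}$ ($d{\left(y,l \right)} = \frac{l - 58}{y + y} = \frac{-58 + l}{2 y}$)
$\frac{5787 + 23922}{d{\left(-222,-118 \right)} - 5362} = \frac{5787 + 23922}{\frac{-58 - 118}{2 \left(-222\right)} - 5362} = \frac{29709}{\frac{1}{2} \left(- \frac{1}{222}\right) \left(-176\right) - 5362} = \frac{29709}{\frac{44}{111} - 5362} = \frac{29709}{- \frac{595138}{111}} = 29709 \left(- \frac{111}{595138}\right) = - \frac{3297699}{595138}$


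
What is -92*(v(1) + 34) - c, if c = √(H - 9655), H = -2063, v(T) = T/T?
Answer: -3220 - 3*I*√1302 ≈ -3220.0 - 108.25*I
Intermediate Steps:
v(T) = 1
c = 3*I*√1302 (c = √(-2063 - 9655) = √(-11718) = 3*I*√1302 ≈ 108.25*I)
-92*(v(1) + 34) - c = -92*(1 + 34) - 3*I*√1302 = -92*35 - 3*I*√1302 = -3220 - 3*I*√1302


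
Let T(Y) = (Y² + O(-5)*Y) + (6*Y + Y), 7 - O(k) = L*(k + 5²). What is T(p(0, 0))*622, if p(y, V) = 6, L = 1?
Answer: 0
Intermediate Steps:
O(k) = -18 - k (O(k) = 7 - (k + 5²) = 7 - (k + 25) = 7 - (25 + k) = 7 + (-25 - k) = -18 - k)
T(Y) = Y² - 6*Y (T(Y) = (Y² + (-18 - 1*(-5))*Y) + (6*Y + Y) = (Y² + (-18 + 5)*Y) + 7*Y = (Y² - 13*Y) + 7*Y = Y² - 6*Y)
T(p(0, 0))*622 = (6*(-6 + 6))*622 = (6*0)*622 = 0*622 = 0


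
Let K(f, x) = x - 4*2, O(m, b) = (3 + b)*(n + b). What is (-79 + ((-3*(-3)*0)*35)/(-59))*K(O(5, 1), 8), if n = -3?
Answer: 0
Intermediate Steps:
O(m, b) = (-3 + b)*(3 + b) (O(m, b) = (3 + b)*(-3 + b) = (-3 + b)*(3 + b))
K(f, x) = -8 + x (K(f, x) = x - 8 = -8 + x)
(-79 + ((-3*(-3)*0)*35)/(-59))*K(O(5, 1), 8) = (-79 + ((-3*(-3)*0)*35)/(-59))*(-8 + 8) = (-79 + ((9*0)*35)*(-1/59))*0 = (-79 + (0*35)*(-1/59))*0 = (-79 + 0*(-1/59))*0 = (-79 + 0)*0 = -79*0 = 0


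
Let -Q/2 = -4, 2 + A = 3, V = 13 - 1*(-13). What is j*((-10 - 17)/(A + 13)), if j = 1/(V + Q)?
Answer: -27/476 ≈ -0.056723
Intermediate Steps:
V = 26 (V = 13 + 13 = 26)
A = 1 (A = -2 + 3 = 1)
Q = 8 (Q = -2*(-4) = 8)
j = 1/34 (j = 1/(26 + 8) = 1/34 ≈ 0.029412)
j*((-10 - 17)/(A + 13)) = ((-10 - 17)/(1 + 13))/34 = (-27/14)/34 = (-27*1/14)/34 = (1/34)*(-27/14) = -27/476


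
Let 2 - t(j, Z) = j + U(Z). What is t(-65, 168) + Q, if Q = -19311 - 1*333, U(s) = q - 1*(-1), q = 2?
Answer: -19580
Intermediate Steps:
U(s) = 3 (U(s) = 2 - 1*(-1) = 2 + 1 = 3)
t(j, Z) = -1 - j (t(j, Z) = 2 - (j + 3) = 2 - (3 + j) = 2 + (-3 - j) = -1 - j)
Q = -19644 (Q = -19311 - 333 = -19644)
t(-65, 168) + Q = (-1 - 1*(-65)) - 19644 = (-1 + 65) - 19644 = 64 - 19644 = -19580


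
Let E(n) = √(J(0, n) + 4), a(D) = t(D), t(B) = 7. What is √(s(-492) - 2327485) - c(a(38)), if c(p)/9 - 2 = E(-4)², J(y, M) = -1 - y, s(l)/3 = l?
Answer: -45 + I*√2328961 ≈ -45.0 + 1526.1*I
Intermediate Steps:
s(l) = 3*l
a(D) = 7
E(n) = √3 (E(n) = √((-1 - 1*0) + 4) = √((-1 + 0) + 4) = √(-1 + 4) = √3)
c(p) = 45 (c(p) = 18 + 9*(√3)² = 18 + 9*3 = 18 + 27 = 45)
√(s(-492) - 2327485) - c(a(38)) = √(3*(-492) - 2327485) - 1*45 = √(-1476 - 2327485) - 45 = √(-2328961) - 45 = I*√2328961 - 45 = -45 + I*√2328961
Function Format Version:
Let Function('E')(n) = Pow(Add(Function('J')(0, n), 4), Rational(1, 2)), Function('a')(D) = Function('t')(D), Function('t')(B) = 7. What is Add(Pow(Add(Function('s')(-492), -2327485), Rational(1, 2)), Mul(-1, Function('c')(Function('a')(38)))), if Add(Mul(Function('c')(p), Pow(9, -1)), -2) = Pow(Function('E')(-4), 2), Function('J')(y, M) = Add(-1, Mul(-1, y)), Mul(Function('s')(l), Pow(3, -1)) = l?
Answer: Add(-45, Mul(I, Pow(2328961, Rational(1, 2)))) ≈ Add(-45.000, Mul(1526.1, I))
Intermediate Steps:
Function('s')(l) = Mul(3, l)
Function('a')(D) = 7
Function('E')(n) = Pow(3, Rational(1, 2)) (Function('E')(n) = Pow(Add(Add(-1, Mul(-1, 0)), 4), Rational(1, 2)) = Pow(Add(Add(-1, 0), 4), Rational(1, 2)) = Pow(Add(-1, 4), Rational(1, 2)) = Pow(3, Rational(1, 2)))
Function('c')(p) = 45 (Function('c')(p) = Add(18, Mul(9, Pow(Pow(3, Rational(1, 2)), 2))) = Add(18, Mul(9, 3)) = Add(18, 27) = 45)
Add(Pow(Add(Function('s')(-492), -2327485), Rational(1, 2)), Mul(-1, Function('c')(Function('a')(38)))) = Add(Pow(Add(Mul(3, -492), -2327485), Rational(1, 2)), Mul(-1, 45)) = Add(Pow(Add(-1476, -2327485), Rational(1, 2)), -45) = Add(Pow(-2328961, Rational(1, 2)), -45) = Add(Mul(I, Pow(2328961, Rational(1, 2))), -45) = Add(-45, Mul(I, Pow(2328961, Rational(1, 2))))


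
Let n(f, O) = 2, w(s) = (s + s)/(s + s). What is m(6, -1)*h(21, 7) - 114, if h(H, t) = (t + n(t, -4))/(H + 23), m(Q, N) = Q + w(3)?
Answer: -4953/44 ≈ -112.57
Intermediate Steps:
w(s) = 1 (w(s) = (2*s)/((2*s)) = (2*s)*(1/(2*s)) = 1)
m(Q, N) = 1 + Q (m(Q, N) = Q + 1 = 1 + Q)
h(H, t) = (2 + t)/(23 + H) (h(H, t) = (t + 2)/(H + 23) = (2 + t)/(23 + H))
m(6, -1)*h(21, 7) - 114 = (1 + 6)*((2 + 7)/(23 + 21)) - 114 = 7*(9/44) - 114 = 63/44 - 114 = -4953/44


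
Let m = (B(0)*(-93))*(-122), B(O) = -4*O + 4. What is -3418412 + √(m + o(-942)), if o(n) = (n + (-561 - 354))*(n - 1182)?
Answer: -3418412 + 2*√997413 ≈ -3.4164e+6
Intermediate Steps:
B(O) = 4 - 4*O
o(n) = (-1182 + n)*(-915 + n) (o(n) = (n - 915)*(-1182 + n) = (-915 + n)*(-1182 + n) = (-1182 + n)*(-915 + n))
m = 45384 (m = ((4 - 4*0)*(-93))*(-122) = ((4 + 0)*(-93))*(-122) = (4*(-93))*(-122) = -372*(-122) = 45384)
-3418412 + √(m + o(-942)) = -3418412 + √(45384 + (1081530 + (-942)² - 2097*(-942))) = -3418412 + √(45384 + (1081530 + 887364 + 1975374)) = -3418412 + √(45384 + 3944268) = -3418412 + √3989652 = -3418412 + 2*√997413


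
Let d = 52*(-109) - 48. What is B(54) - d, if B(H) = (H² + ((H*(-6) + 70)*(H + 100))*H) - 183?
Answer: -2103815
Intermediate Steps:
B(H) = -183 + H² + H*(70 - 6*H)*(100 + H) (B(H) = (H² + ((-6*H + 70)*(100 + H))*H) - 183 = (H² + ((70 - 6*H)*(100 + H))*H) - 183 = (H² + H*(70 - 6*H)*(100 + H)) - 183 = -183 + H² + H*(70 - 6*H)*(100 + H))
d = -5716 (d = -5668 - 48 = -5716)
B(54) - d = (-183 - 529*54² - 6*54³ + 7000*54) - 1*(-5716) = (-183 - 529*2916 - 6*157464 + 378000) + 5716 = (-183 - 1542564 - 944784 + 378000) + 5716 = -2109531 + 5716 = -2103815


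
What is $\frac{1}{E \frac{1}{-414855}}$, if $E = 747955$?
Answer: $- \frac{82971}{149591} \approx -0.55465$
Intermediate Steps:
$\frac{1}{E \frac{1}{-414855}} = \frac{1}{747955 \frac{1}{-414855}} = \frac{1}{747955 \left(- \frac{1}{414855}\right)} = \frac{1}{- \frac{149591}{82971}} = - \frac{82971}{149591}$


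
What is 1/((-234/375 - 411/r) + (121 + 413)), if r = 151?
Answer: 18875/10016097 ≈ 0.0018845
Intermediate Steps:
1/((-234/375 - 411/r) + (121 + 413)) = 1/((-234/375 - 411/151) + (121 + 413)) = 1/((-234*1/375 - 411*1/151) + 534) = 1/((-78/125 - 411/151) + 534) = 1/(-63153/18875 + 534) = 1/(10016097/18875) = 18875/10016097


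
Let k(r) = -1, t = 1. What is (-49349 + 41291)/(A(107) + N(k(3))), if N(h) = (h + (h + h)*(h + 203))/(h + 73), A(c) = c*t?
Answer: -64464/811 ≈ -79.487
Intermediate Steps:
A(c) = c (A(c) = c*1 = c)
N(h) = (h + 2*h*(203 + h))/(73 + h) (N(h) = (h + (2*h)*(203 + h))/(73 + h) = (h + 2*h*(203 + h))/(73 + h))
(-49349 + 41291)/(A(107) + N(k(3))) = (-49349 + 41291)/(107 - (407 + 2*(-1))/(73 - 1)) = -8058/(107 - 1*(407 - 2)/72) = -8058/(107 - 1*1/72*405) = -8058/(107 - 45/8) = -8058/811/8 = -8058*8/811 = -64464/811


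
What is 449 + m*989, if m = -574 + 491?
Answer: -81638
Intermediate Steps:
m = -83
449 + m*989 = 449 - 83*989 = 449 - 82087 = -81638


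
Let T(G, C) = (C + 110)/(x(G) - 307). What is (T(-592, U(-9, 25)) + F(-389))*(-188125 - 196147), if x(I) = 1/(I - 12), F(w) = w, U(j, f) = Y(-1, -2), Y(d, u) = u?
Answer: 27743329006736/185429 ≈ 1.4962e+8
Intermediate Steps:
U(j, f) = -2
x(I) = 1/(-12 + I)
T(G, C) = (110 + C)/(-307 + 1/(-12 + G)) (T(G, C) = (C + 110)/(1/(-12 + G) - 307) = (110 + C)/(-307 + 1/(-12 + G)))
(T(-592, U(-9, 25)) + F(-389))*(-188125 - 196147) = (-(-12 - 592)*(110 - 2)/(-3685 + 307*(-592)) - 389)*(-188125 - 196147) = (-1*(-604)*108/(-3685 - 181744) - 389)*(-384272) = (-1*(-604)*108/(-185429) - 389)*(-384272) = (-1*(-1/185429)*(-604)*108 - 389)*(-384272) = (-65232/185429 - 389)*(-384272) = -72197113/185429*(-384272) = 27743329006736/185429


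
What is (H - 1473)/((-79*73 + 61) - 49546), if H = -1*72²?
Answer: 6657/55252 ≈ 0.12048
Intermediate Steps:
H = -5184 (H = -1*5184 = -5184)
(H - 1473)/((-79*73 + 61) - 49546) = (-5184 - 1473)/((-79*73 + 61) - 49546) = -6657/((-5767 + 61) - 49546) = -6657/(-5706 - 49546) = -6657/(-55252) = -6657*(-1/55252) = 6657/55252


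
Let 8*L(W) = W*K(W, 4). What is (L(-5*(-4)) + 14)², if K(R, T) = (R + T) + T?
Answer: 7056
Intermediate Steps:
K(R, T) = R + 2*T
L(W) = W*(8 + W)/8 (L(W) = (W*(W + 2*4))/8 = (W*(W + 8))/8 = (W*(8 + W))/8 = W*(8 + W)/8)
(L(-5*(-4)) + 14)² = ((-5*(-4))*(8 - 5*(-4))/8 + 14)² = ((⅛)*20*(8 + 20) + 14)² = ((⅛)*20*28 + 14)² = (70 + 14)² = 84² = 7056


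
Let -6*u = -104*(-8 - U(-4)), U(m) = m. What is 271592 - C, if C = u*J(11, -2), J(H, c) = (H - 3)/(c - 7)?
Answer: 7331320/27 ≈ 2.7153e+5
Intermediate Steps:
J(H, c) = (-3 + H)/(-7 + c)
u = -208/3 (u = -(-52)*(-8 - 1*(-4))/3 = -(-52)*(-8 + 4)/3 = -(-52)*(-4)/3 = -⅙*416 = -208/3 ≈ -69.333)
C = 1664/27 (C = -208*(-3 + 11)/(3*(-7 - 2)) = -208*8/(3*(-9)) = -(-208)*8/27 = -208/3*(-8/9) = 1664/27 ≈ 61.630)
271592 - C = 271592 - 1*1664/27 = 271592 - 1664/27 = 7331320/27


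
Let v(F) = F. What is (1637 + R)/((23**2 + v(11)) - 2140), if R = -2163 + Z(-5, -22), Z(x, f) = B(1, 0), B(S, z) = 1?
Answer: 21/64 ≈ 0.32813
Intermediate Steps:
Z(x, f) = 1
R = -2162 (R = -2163 + 1 = -2162)
(1637 + R)/((23**2 + v(11)) - 2140) = (1637 - 2162)/((23**2 + 11) - 2140) = -525/((529 + 11) - 2140) = -525/(540 - 2140) = -525/(-1600) = -525*(-1/1600) = 21/64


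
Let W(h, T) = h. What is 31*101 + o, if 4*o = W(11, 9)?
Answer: 12535/4 ≈ 3133.8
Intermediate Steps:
o = 11/4 (o = (¼)*11 = 11/4 ≈ 2.7500)
31*101 + o = 31*101 + 11/4 = 3131 + 11/4 = 12535/4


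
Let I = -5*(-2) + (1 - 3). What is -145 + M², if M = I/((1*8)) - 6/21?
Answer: -7080/49 ≈ -144.49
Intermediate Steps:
I = 8 (I = 10 - 2 = 8)
M = 5/7 (M = 8/((1*8)) - 6/21 = 8/8 - 6*1/21 = 8*(⅛) - 2/7 = 1 - 2/7 = 5/7 ≈ 0.71429)
-145 + M² = -145 + (5/7)² = -145 + 25/49 = -7080/49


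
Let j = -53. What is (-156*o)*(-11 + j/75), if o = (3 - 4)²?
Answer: 45656/25 ≈ 1826.2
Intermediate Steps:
o = 1 (o = (-1)² = 1)
(-156*o)*(-11 + j/75) = (-156*1)*(-11 - 53/75) = -156*(-11 - 53*1/75) = -156*(-11 - 53/75) = -156*(-878/75) = 45656/25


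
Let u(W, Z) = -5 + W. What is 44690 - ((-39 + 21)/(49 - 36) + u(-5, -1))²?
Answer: 7530706/169 ≈ 44560.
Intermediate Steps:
44690 - ((-39 + 21)/(49 - 36) + u(-5, -1))² = 44690 - ((-39 + 21)/(49 - 36) + (-5 - 5))² = 44690 - (-18/13 - 10)² = 44690 - (-148/13)² = 44690 - 1*21904/169 = 44690 - 21904/169 = 7530706/169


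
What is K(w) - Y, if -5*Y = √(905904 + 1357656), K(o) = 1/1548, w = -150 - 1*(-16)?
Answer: 1/1548 + 2*√565890/5 ≈ 300.90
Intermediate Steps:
w = -134 (w = -150 + 16 = -134)
K(o) = 1/1548
Y = -2*√565890/5 (Y = -√(905904 + 1357656)/5 = -2*√565890/5 ≈ -300.90)
K(w) - Y = 1/1548 - (-2)*√565890/5 = 1/1548 + 2*√565890/5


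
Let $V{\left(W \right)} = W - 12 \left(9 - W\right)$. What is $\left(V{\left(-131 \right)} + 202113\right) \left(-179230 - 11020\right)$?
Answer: $-38107455500$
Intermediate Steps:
$V{\left(W \right)} = -108 + 13 W$ ($V{\left(W \right)} = W + \left(-108 + 12 W\right) = -108 + 13 W$)
$\left(V{\left(-131 \right)} + 202113\right) \left(-179230 - 11020\right) = \left(\left(-108 + 13 \left(-131\right)\right) + 202113\right) \left(-179230 - 11020\right) = \left(\left(-108 - 1703\right) + 202113\right) \left(-190250\right) = \left(-1811 + 202113\right) \left(-190250\right) = 200302 \left(-190250\right) = -38107455500$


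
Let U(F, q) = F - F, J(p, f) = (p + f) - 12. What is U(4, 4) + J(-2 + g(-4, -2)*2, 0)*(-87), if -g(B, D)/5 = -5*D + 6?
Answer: 15138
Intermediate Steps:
g(B, D) = -30 + 25*D (g(B, D) = -5*(-5*D + 6) = -5*(6 - 5*D) = -30 + 25*D)
J(p, f) = -12 + f + p (J(p, f) = (f + p) - 12 = -12 + f + p)
U(F, q) = 0
U(4, 4) + J(-2 + g(-4, -2)*2, 0)*(-87) = 0 + (-12 + 0 + (-2 + (-30 + 25*(-2))*2))*(-87) = 0 + (-12 + 0 + (-2 + (-30 - 50)*2))*(-87) = 0 + (-12 + 0 + (-2 - 80*2))*(-87) = 0 + (-12 + 0 + (-2 - 160))*(-87) = 0 + (-12 + 0 - 162)*(-87) = 0 - 174*(-87) = 0 + 15138 = 15138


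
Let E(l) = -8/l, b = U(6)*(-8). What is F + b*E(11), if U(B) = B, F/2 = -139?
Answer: -2674/11 ≈ -243.09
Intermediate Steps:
F = -278 (F = 2*(-139) = -278)
b = -48 (b = 6*(-8) = -48)
F + b*E(11) = -278 - (-384)/11 = -278 - 48*(-8/11) = -278 + 384/11 = -2674/11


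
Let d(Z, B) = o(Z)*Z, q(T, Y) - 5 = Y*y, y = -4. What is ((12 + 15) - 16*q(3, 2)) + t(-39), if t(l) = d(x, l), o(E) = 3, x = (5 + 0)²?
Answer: 150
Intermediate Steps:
x = 25 (x = 5² = 25)
q(T, Y) = 5 - 4*Y (q(T, Y) = 5 + Y*(-4) = 5 - 4*Y)
d(Z, B) = 3*Z
t(l) = 75 (t(l) = 3*25 = 75)
((12 + 15) - 16*q(3, 2)) + t(-39) = ((12 + 15) - 16*(5 - 4*2)) + 75 = (27 - 16*(5 - 8)) + 75 = (27 - 16*(-3)) + 75 = (27 + 48) + 75 = 75 + 75 = 150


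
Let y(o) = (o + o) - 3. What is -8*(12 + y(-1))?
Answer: -56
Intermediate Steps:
y(o) = -3 + 2*o (y(o) = 2*o - 3 = -3 + 2*o)
-8*(12 + y(-1)) = -8*(12 + (-3 + 2*(-1))) = -8*(12 + (-3 - 2)) = -8*(12 - 5) = -8*7 = -56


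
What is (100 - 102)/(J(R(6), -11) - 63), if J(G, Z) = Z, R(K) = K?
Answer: 1/37 ≈ 0.027027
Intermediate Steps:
(100 - 102)/(J(R(6), -11) - 63) = (100 - 102)/(-11 - 63) = -2/(-74) = -2*(-1/74) = 1/37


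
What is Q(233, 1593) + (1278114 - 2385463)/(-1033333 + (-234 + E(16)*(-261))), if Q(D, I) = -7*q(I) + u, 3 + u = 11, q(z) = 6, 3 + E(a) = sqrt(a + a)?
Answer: -2195133027315/66665038174 - 289018089*sqrt(2)/266660152696 ≈ -32.929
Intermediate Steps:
E(a) = -3 + sqrt(2)*sqrt(a) (E(a) = -3 + sqrt(a + a) = -3 + sqrt(2*a) = -3 + sqrt(2)*sqrt(a))
u = 8 (u = -3 + 11 = 8)
Q(D, I) = -34 (Q(D, I) = -7*6 + 8 = -42 + 8 = -34)
Q(233, 1593) + (1278114 - 2385463)/(-1033333 + (-234 + E(16)*(-261))) = -34 + (1278114 - 2385463)/(-1033333 + (-234 + (-3 + sqrt(2)*sqrt(16))*(-261))) = -34 - 1107349/(-1033333 + (-234 + (-3 + sqrt(2)*4)*(-261))) = -34 - 1107349/(-1033333 + (-234 + (-3 + 4*sqrt(2))*(-261))) = -34 - 1107349/(-1033333 + (-234 + (783 - 1044*sqrt(2)))) = -34 - 1107349/(-1033333 + (549 - 1044*sqrt(2))) = -34 - 1107349/(-1032784 - 1044*sqrt(2))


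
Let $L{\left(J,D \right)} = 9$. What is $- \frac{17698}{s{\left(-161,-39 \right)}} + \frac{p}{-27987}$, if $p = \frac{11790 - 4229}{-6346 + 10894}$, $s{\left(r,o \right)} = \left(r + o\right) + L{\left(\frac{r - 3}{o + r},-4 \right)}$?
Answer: $\frac{2252686291297}{24311411316} \approx 92.66$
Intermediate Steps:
$s{\left(r,o \right)} = 9 + o + r$ ($s{\left(r,o \right)} = \left(r + o\right) + 9 = \left(o + r\right) + 9 = 9 + o + r$)
$p = \frac{7561}{4548} \approx 1.6625$
$- \frac{17698}{s{\left(-161,-39 \right)}} + \frac{p}{-27987} = - \frac{17698}{9 - 39 - 161} + \frac{7561}{4548 \left(-27987\right)} = - \frac{17698}{-191} + \frac{7561}{4548} \left(- \frac{1}{27987}\right) = \left(-17698\right) \left(- \frac{1}{191}\right) - \frac{7561}{127284876} = \frac{17698}{191} - \frac{7561}{127284876} = \frac{2252686291297}{24311411316}$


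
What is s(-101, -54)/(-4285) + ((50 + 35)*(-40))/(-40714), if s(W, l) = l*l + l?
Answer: -50977234/87229745 ≈ -0.58440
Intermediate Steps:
s(W, l) = l + l**2 (s(W, l) = l**2 + l = l + l**2)
s(-101, -54)/(-4285) + ((50 + 35)*(-40))/(-40714) = -54*(1 - 54)/(-4285) + ((50 + 35)*(-40))/(-40714) = -54*(-53)*(-1/4285) + (85*(-40))*(-1/40714) = 2862*(-1/4285) - 3400*(-1/40714) = -2862/4285 + 1700/20357 = -50977234/87229745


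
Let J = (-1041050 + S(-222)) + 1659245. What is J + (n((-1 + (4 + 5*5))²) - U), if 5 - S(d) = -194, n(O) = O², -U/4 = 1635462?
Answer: 7774898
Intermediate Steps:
U = -6541848 (U = -4*1635462 = -6541848)
S(d) = 199 (S(d) = 5 - 1*(-194) = 5 + 194 = 199)
J = 618394 (J = (-1041050 + 199) + 1659245 = -1040851 + 1659245 = 618394)
J + (n((-1 + (4 + 5*5))²) - U) = 618394 + (((-1 + (4 + 5*5))²)² - 1*(-6541848)) = 618394 + (((-1 + (4 + 25))²)² + 6541848) = 618394 + (((-1 + 29)²)² + 6541848) = 618394 + ((28²)² + 6541848) = 618394 + (784² + 6541848) = 618394 + (614656 + 6541848) = 618394 + 7156504 = 7774898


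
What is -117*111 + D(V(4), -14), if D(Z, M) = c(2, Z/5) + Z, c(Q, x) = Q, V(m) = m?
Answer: -12981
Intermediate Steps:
D(Z, M) = 2 + Z
-117*111 + D(V(4), -14) = -117*111 + (2 + 4) = -12987 + 6 = -12981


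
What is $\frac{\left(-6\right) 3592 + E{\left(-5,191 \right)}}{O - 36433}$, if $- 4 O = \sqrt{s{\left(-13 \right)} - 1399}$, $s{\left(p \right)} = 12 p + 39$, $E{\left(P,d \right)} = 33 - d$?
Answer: $\frac{632768344}{1061890867} - \frac{8684 i \sqrt{379}}{1061890867} \approx 0.59589 - 0.00015921 i$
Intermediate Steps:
$s{\left(p \right)} = 39 + 12 p$
$O = - \frac{i \sqrt{379}}{2}$ ($O = - \frac{\sqrt{\left(39 + 12 \left(-13\right)\right) - 1399}}{4} = - \frac{\sqrt{\left(39 - 156\right) - 1399}}{4} = - \frac{\sqrt{-117 - 1399}}{4} = - \frac{\sqrt{-1516}}{4} = - \frac{2 i \sqrt{379}}{4} = - \frac{i \sqrt{379}}{2} \approx - 9.734 i$)
$\frac{\left(-6\right) 3592 + E{\left(-5,191 \right)}}{O - 36433} = \frac{\left(-6\right) 3592 + \left(33 - 191\right)}{- \frac{i \sqrt{379}}{2} - 36433} = \frac{-21552 + \left(33 - 191\right)}{-36433 - \frac{i \sqrt{379}}{2}} = \frac{-21552 - 158}{-36433 - \frac{i \sqrt{379}}{2}} = - \frac{21710}{-36433 - \frac{i \sqrt{379}}{2}}$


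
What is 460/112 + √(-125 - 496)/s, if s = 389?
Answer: 115/28 + 3*I*√69/389 ≈ 4.1071 + 0.064061*I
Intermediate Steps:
460/112 + √(-125 - 496)/s = 460/112 + √(-125 - 496)/389 = 460*(1/112) + √(-621)*(1/389) = 115/28 + (3*I*√69)*(1/389) = 115/28 + 3*I*√69/389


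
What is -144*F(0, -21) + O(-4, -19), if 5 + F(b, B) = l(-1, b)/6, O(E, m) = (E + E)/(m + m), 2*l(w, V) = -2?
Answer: 14140/19 ≈ 744.21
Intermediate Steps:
l(w, V) = -1 (l(w, V) = (1/2)*(-2) = -1)
O(E, m) = E/m (O(E, m) = (2*E)/((2*m)) = (2*E)*(1/(2*m)) = E/m)
F(b, B) = -31/6 (F(b, B) = -5 - 1/6 = -31/6)
-144*F(0, -21) + O(-4, -19) = -144*(-31/6) - 4/(-19) = 744 - 4*(-1/19) = 744 + 4/19 = 14140/19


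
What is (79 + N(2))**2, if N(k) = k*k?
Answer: 6889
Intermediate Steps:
N(k) = k**2
(79 + N(2))**2 = (79 + 2**2)**2 = (79 + 4)**2 = 83**2 = 6889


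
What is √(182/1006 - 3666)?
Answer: I*√927485221/503 ≈ 60.546*I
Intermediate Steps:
√(182/1006 - 3666) = √(182*(1/1006) - 3666) = √(91/503 - 3666) = √(-1843907/503) = I*√927485221/503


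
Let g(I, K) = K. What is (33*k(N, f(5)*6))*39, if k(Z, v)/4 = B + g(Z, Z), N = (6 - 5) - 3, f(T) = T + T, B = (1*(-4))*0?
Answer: -10296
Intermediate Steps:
B = 0 (B = -4*0 = 0)
f(T) = 2*T
N = -2 (N = 1 - 3 = -2)
k(Z, v) = 4*Z (k(Z, v) = 4*(0 + Z) = 4*Z)
(33*k(N, f(5)*6))*39 = (33*(4*(-2)))*39 = (33*(-8))*39 = -264*39 = -10296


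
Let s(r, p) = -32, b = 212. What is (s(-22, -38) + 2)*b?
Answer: -6360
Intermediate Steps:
(s(-22, -38) + 2)*b = (-32 + 2)*212 = -30*212 = -6360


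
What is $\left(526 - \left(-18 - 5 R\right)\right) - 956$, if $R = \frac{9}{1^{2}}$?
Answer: $-367$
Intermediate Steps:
$R = 9$ ($R = \frac{9}{1} = 9 \cdot 1 = 9$)
$\left(526 - \left(-18 - 5 R\right)\right) - 956 = \left(526 - \left(-18 - 45\right)\right) - 956 = \left(526 - -63\right) - 956 = \left(526 + 63\right) - 956 = 589 - 956 = -367$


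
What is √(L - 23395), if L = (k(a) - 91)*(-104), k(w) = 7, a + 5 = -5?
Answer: I*√14659 ≈ 121.07*I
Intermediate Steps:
a = -10 (a = -5 - 5 = -10)
L = 8736 (L = (7 - 91)*(-104) = -84*(-104) = 8736)
√(L - 23395) = √(8736 - 23395) = √(-14659) = I*√14659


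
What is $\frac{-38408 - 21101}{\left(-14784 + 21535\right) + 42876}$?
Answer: $- \frac{59509}{49627} \approx -1.1991$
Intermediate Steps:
$\frac{-38408 - 21101}{\left(-14784 + 21535\right) + 42876} = - \frac{59509}{6751 + 42876} = - \frac{59509}{49627}$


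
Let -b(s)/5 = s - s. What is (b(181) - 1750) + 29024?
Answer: 27274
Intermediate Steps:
b(s) = 0 (b(s) = -5*(s - s) = -5*0 = 0)
(b(181) - 1750) + 29024 = (0 - 1750) + 29024 = -1750 + 29024 = 27274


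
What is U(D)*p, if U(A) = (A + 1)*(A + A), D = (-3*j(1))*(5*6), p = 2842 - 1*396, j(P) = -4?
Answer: 635764320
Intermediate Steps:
p = 2446 (p = 2842 - 396 = 2446)
D = 360 (D = (-3*(-4))*(5*6) = 12*30 = 360)
U(A) = 2*A*(1 + A) (U(A) = (1 + A)*(2*A) = 2*A*(1 + A))
U(D)*p = (2*360*(1 + 360))*2446 = (2*360*361)*2446 = 259920*2446 = 635764320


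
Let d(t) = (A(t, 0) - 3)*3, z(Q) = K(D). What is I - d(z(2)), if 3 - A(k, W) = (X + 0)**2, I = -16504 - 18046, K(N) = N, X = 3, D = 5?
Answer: -34523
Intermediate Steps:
z(Q) = 5
I = -34550
A(k, W) = -6 (A(k, W) = 3 - (3 + 0)**2 = 3 - 1*3**2 = 3 - 1*9 = 3 - 9 = -6)
d(t) = -27 (d(t) = (-6 - 3)*3 = -9*3 = -27)
I - d(z(2)) = -34550 - 1*(-27) = -34550 + 27 = -34523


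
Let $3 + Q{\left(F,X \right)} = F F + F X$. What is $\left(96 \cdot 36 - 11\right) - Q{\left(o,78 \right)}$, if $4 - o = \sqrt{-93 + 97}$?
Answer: $3288$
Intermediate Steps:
$o = 2$ ($o = 4 - \sqrt{-93 + 97} = 4 - \sqrt{4} = 4 - 2 = 2$)
$Q{\left(F,X \right)} = -3 + F^{2} + F X$ ($Q{\left(F,X \right)} = -3 + \left(F F + F X\right) = -3 + \left(F^{2} + F X\right) = -3 + F^{2} + F X$)
$\left(96 \cdot 36 - 11\right) - Q{\left(o,78 \right)} = \left(96 \cdot 36 - 11\right) - \left(-3 + 2^{2} + 2 \cdot 78\right) = \left(3456 - 11\right) - \left(-3 + 4 + 156\right) = 3445 - 157 = 3288$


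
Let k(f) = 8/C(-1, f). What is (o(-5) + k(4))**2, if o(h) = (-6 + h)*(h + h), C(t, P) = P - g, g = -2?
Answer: 111556/9 ≈ 12395.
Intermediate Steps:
C(t, P) = 2 + P (C(t, P) = P - 1*(-2) = P + 2 = 2 + P)
o(h) = 2*h*(-6 + h) (o(h) = (-6 + h)*(2*h) = 2*h*(-6 + h))
k(f) = 8/(2 + f)
(o(-5) + k(4))**2 = (2*(-5)*(-6 - 5) + 8/(2 + 4))**2 = (2*(-5)*(-11) + 8/6)**2 = (110 + 8*(1/6))**2 = (110 + 4/3)**2 = (334/3)**2 = 111556/9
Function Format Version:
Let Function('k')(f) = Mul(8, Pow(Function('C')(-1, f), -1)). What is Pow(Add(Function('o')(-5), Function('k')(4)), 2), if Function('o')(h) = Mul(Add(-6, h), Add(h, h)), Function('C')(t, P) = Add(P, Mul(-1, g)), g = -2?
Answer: Rational(111556, 9) ≈ 12395.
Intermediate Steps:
Function('C')(t, P) = Add(2, P) (Function('C')(t, P) = Add(P, Mul(-1, -2)) = Add(P, 2) = Add(2, P))
Function('o')(h) = Mul(2, h, Add(-6, h)) (Function('o')(h) = Mul(Add(-6, h), Mul(2, h)) = Mul(2, h, Add(-6, h)))
Function('k')(f) = Mul(8, Pow(Add(2, f), -1))
Pow(Add(Function('o')(-5), Function('k')(4)), 2) = Pow(Add(Mul(2, -5, Add(-6, -5)), Mul(8, Pow(Add(2, 4), -1))), 2) = Pow(Add(Mul(2, -5, -11), Mul(8, Pow(6, -1))), 2) = Pow(Add(110, Mul(8, Rational(1, 6))), 2) = Pow(Add(110, Rational(4, 3)), 2) = Pow(Rational(334, 3), 2) = Rational(111556, 9)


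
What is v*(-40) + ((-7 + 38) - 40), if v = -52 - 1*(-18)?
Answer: 1351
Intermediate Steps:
v = -34 (v = -52 + 18 = -34)
v*(-40) + ((-7 + 38) - 40) = -34*(-40) + ((-7 + 38) - 40) = 1360 + (31 - 40) = 1360 - 9 = 1351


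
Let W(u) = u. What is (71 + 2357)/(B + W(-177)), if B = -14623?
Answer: -607/3700 ≈ -0.16405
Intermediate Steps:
(71 + 2357)/(B + W(-177)) = (71 + 2357)/(-14623 - 177) = 2428/(-14800) = 2428*(-1/14800) = -607/3700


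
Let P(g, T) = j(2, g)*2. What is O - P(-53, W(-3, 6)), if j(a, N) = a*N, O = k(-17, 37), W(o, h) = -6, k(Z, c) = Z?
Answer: 195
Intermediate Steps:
O = -17
j(a, N) = N*a
P(g, T) = 4*g (P(g, T) = (g*2)*2 = (2*g)*2 = 4*g)
O - P(-53, W(-3, 6)) = -17 - 4*(-53) = -17 - 1*(-212) = -17 + 212 = 195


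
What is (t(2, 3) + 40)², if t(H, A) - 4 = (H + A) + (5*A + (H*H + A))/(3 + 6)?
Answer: 214369/81 ≈ 2646.5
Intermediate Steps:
t(H, A) = 4 + H + H²/9 + 5*A/3 (t(H, A) = 4 + ((H + A) + (5*A + (H*H + A))/(3 + 6)) = 4 + ((A + H) + (5*A + (H² + A))/9) = 4 + ((A + H) + (5*A + (A + H²))*(⅑)) = 4 + ((A + H) + (H² + 6*A)*(⅑)) = 4 + ((A + H) + (H²/9 + 2*A/3)) = 4 + (H + H²/9 + 5*A/3) = 4 + H + H²/9 + 5*A/3)
(t(2, 3) + 40)² = ((4 + 2 + (⅑)*2² + (5/3)*3) + 40)² = ((4 + 2 + (⅑)*4 + 5) + 40)² = ((4 + 2 + 4/9 + 5) + 40)² = (103/9 + 40)² = (463/9)² = 214369/81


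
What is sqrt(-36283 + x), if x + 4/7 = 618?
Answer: I*sqrt(1747613)/7 ≈ 188.85*I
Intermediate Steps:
x = 4322/7 (x = -4/7 + 618 = 4322/7 ≈ 617.43)
sqrt(-36283 + x) = sqrt(-36283 + 4322/7) = sqrt(-249659/7) = I*sqrt(1747613)/7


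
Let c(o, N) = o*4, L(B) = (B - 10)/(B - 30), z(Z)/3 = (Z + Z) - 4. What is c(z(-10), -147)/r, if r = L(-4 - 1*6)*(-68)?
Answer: 144/17 ≈ 8.4706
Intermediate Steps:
z(Z) = -12 + 6*Z (z(Z) = 3*((Z + Z) - 4) = 3*(2*Z - 4) = 3*(-4 + 2*Z) = -12 + 6*Z)
L(B) = (-10 + B)/(-30 + B)
c(o, N) = 4*o
r = -34 (r = ((-10 + (-4 - 1*6))/(-30 + (-4 - 1*6)))*(-68) = ((-10 + (-4 - 6))/(-30 + (-4 - 6)))*(-68) = ((-10 - 10)/(-30 - 10))*(-68) = (-20/(-40))*(-68) = -1/40*(-20)*(-68) = (1/2)*(-68) = -34)
c(z(-10), -147)/r = (4*(-12 + 6*(-10)))/(-34) = (4*(-12 - 60))*(-1/34) = (4*(-72))*(-1/34) = -288*(-1/34) = 144/17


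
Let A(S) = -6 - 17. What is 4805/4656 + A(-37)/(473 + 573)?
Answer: 2459471/2435088 ≈ 1.0100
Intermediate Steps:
A(S) = -23
4805/4656 + A(-37)/(473 + 573) = 4805/4656 - 23/(473 + 573) = 4805*(1/4656) - 23/1046 = 4805/4656 - 23*1/1046 = 4805/4656 - 23/1046 = 2459471/2435088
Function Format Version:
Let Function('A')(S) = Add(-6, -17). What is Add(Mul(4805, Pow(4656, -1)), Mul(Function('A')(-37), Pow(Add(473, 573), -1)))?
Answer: Rational(2459471, 2435088) ≈ 1.0100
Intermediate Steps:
Function('A')(S) = -23
Add(Mul(4805, Pow(4656, -1)), Mul(Function('A')(-37), Pow(Add(473, 573), -1))) = Add(Mul(4805, Pow(4656, -1)), Mul(-23, Pow(Add(473, 573), -1))) = Add(Mul(4805, Rational(1, 4656)), Mul(-23, Pow(1046, -1))) = Add(Rational(4805, 4656), Mul(-23, Rational(1, 1046))) = Add(Rational(4805, 4656), Rational(-23, 1046)) = Rational(2459471, 2435088)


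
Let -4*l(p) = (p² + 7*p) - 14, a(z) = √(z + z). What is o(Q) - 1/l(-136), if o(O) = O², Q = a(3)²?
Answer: 315542/8765 ≈ 36.000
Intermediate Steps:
a(z) = √2*√z (a(z) = √(2*z) = √2*√z)
Q = 6 (Q = (√2*√3)² = (√6)² = 6)
l(p) = 7/2 - 7*p/4 - p²/4 (l(p) = -((p² + 7*p) - 14)/4 = -(-14 + p² + 7*p)/4 = 7/2 - 7*p/4 - p²/4)
o(Q) - 1/l(-136) = 6² - 1/(7/2 - 7/4*(-136) - ¼*(-136)²) = 36 - 1/(7/2 + 238 - ¼*18496) = 36 - 1/(7/2 + 238 - 4624) = 36 - 1/(-8765/2) = 36 - 1*(-2/8765) = 36 + 2/8765 = 315542/8765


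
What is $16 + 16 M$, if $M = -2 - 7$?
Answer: $-128$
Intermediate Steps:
$M = -9$
$16 + 16 M = 16 + 16 \left(-9\right) = 16 - 144 = -128$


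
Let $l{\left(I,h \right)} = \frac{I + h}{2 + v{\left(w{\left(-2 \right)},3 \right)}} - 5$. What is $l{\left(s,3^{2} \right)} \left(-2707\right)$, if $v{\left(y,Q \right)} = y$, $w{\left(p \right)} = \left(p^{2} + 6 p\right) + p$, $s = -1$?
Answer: $16242$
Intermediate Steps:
$w{\left(p \right)} = p^{2} + 7 p$
$l{\left(I,h \right)} = -5 - \frac{I}{8} - \frac{h}{8}$ ($l{\left(I,h \right)} = \frac{I + h}{2 - 2 \left(7 - 2\right)} - 5 = \frac{I + h}{2 - 10} - 5 = \frac{I + h}{-8} - 5 = \left(I + h\right) \left(- \frac{1}{8}\right) - 5 = \left(- \frac{I}{8} - \frac{h}{8}\right) - 5 = -5 - \frac{I}{8} - \frac{h}{8}$)
$l{\left(s,3^{2} \right)} \left(-2707\right) = \left(-5 - - \frac{1}{8} - \frac{3^{2}}{8}\right) \left(-2707\right) = \left(-5 + \frac{1}{8} - \frac{9}{8}\right) \left(-2707\right) = \left(-6\right) \left(-2707\right) = 16242$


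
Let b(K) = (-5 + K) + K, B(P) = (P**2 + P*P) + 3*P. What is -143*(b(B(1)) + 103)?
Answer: -15444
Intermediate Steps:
B(P) = 2*P**2 + 3*P (B(P) = (P**2 + P**2) + 3*P = 2*P**2 + 3*P)
b(K) = -5 + 2*K
-143*(b(B(1)) + 103) = -143*((-5 + 2*(1*(3 + 2*1))) + 103) = -143*((-5 + 2*(1*(3 + 2))) + 103) = -143*((-5 + 2*(1*5)) + 103) = -143*((-5 + 2*5) + 103) = -143*((-5 + 10) + 103) = -143*(5 + 103) = -143*108 = -15444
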